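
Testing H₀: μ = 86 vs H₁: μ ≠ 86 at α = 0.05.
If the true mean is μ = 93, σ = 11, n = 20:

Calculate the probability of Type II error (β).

SE = σ/√n = 11/√20 = 2.4597
Critical values: μ₀ ± z_0.025×SE = 86 ± 1.960×2.4597
Acceptance region: (81.1790, 90.8210)
Under H₁ (μ = 93): z_high = (90.8210 - 93)/2.4597 = -0.8859, z_low = (81.1790 - 93)/2.4597 = -4.8059
β = P(not reject | H₁) = Φ(-0.8859) - Φ(-4.8059) ≈ 0.1878

Answer: β ≈ 0.1878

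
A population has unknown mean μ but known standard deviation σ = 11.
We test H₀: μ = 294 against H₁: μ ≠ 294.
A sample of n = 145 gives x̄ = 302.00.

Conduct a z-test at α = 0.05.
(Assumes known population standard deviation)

Standard error: SE = σ/√n = 11/√145 = 0.9135
z-statistic: z = (x̄ - μ₀)/SE = (302.00 - 294)/0.9135 = 8.7575
Critical value: ±1.960
p-value < 0.0001
Decision: reject H₀

Answer: z = 8.7575, reject H₀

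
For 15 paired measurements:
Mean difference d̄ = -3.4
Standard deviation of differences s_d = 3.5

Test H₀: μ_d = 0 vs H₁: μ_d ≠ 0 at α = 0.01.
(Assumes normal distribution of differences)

Answer: t = -3.7623, reject H₀

Derivation:
df = n - 1 = 14
SE = s_d/√n = 3.5/√15 = 0.9037
t = d̄/SE = -3.4/0.9037 = -3.7623
Critical value: t_{0.005,14} = ±2.977
p-value ≈ 0.0021
Decision: reject H₀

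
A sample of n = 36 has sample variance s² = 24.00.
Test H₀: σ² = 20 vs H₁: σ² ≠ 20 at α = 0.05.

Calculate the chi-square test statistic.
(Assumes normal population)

Answer: χ² = 42.0000, fail to reject H₀

Derivation:
df = n - 1 = 35
χ² = (n-1)s²/σ₀² = 35×24.00/20 = 42.0000
Critical values: χ²_{0.975,35} = 20.569, χ²_{0.025,35} = 53.203
Rejection region: χ² < 20.569 or χ² > 53.203
Decision: fail to reject H₀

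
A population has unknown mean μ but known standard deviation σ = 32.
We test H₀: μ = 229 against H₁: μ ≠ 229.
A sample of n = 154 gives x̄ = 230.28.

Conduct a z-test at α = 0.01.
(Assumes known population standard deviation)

Standard error: SE = σ/√n = 32/√154 = 2.5786
z-statistic: z = (x̄ - μ₀)/SE = (230.28 - 229)/2.5786 = 0.4964
Critical value: ±2.576
p-value = 0.6196
Decision: fail to reject H₀

Answer: z = 0.4964, fail to reject H₀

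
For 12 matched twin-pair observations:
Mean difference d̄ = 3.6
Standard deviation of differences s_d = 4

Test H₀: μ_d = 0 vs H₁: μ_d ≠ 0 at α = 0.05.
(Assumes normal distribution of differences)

df = n - 1 = 11
SE = s_d/√n = 4/√12 = 1.1547
t = d̄/SE = 3.6/1.1547 = 3.1177
Critical value: t_{0.025,11} = ±2.201
p-value ≈ 0.0098
Decision: reject H₀

Answer: t = 3.1177, reject H₀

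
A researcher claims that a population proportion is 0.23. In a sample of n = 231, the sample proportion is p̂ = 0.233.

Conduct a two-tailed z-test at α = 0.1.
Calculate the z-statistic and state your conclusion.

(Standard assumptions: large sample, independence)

Answer: z = 0.1083, fail to reject H₀

Derivation:
H₀: p = 0.23, H₁: p ≠ 0.23
Standard error: SE = √(p₀(1-p₀)/n) = √(0.23×0.77/231) = 0.027689
z-statistic: z = (p̂ - p₀)/SE = (0.233 - 0.23)/0.027689 = 0.1083
Critical value: z_0.05 = ±1.645
p-value = 0.9138
Decision: fail to reject H₀ at α = 0.1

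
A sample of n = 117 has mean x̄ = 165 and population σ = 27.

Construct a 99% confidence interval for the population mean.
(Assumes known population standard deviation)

Answer: (158.5698, 171.4302)

Derivation:
Confidence level: 99%, α = 0.01
z_0.005 = 2.576
SE = σ/√n = 27/√117 = 2.4962
Margin of error = 2.576 × 2.4962 = 6.4302
CI: x̄ ± margin = 165 ± 6.4302
CI: (158.5698, 171.4302)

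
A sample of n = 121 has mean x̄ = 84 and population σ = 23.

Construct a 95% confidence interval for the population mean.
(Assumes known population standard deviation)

Answer: (79.9018, 88.0982)

Derivation:
Confidence level: 95%, α = 0.05
z_0.025 = 1.960
SE = σ/√n = 23/√121 = 2.0909
Margin of error = 1.960 × 2.0909 = 4.0982
CI: x̄ ± margin = 84 ± 4.0982
CI: (79.9018, 88.0982)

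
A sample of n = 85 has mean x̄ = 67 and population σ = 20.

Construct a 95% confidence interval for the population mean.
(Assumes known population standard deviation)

Answer: (62.7482, 71.2518)

Derivation:
Confidence level: 95%, α = 0.05
z_0.025 = 1.960
SE = σ/√n = 20/√85 = 2.1693
Margin of error = 1.960 × 2.1693 = 4.2518
CI: x̄ ± margin = 67 ± 4.2518
CI: (62.7482, 71.2518)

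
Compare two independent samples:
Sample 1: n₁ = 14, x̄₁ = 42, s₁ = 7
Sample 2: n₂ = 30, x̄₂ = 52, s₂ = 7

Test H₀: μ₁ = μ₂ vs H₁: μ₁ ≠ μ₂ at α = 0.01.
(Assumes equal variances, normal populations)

Pooled variance: s²_p = [13×7² + 29×7²]/(42) = 49.0000
s_p = 7.0000
SE = s_p×√(1/n₁ + 1/n₂) = 7.0000×√(1/14 + 1/30) = 2.2657
t = (x̄₁ - x̄₂)/SE = (42 - 52)/2.2657 = -4.4136
df = 42, t-critical = ±2.698
Decision: reject H₀

Answer: t = -4.4136, reject H₀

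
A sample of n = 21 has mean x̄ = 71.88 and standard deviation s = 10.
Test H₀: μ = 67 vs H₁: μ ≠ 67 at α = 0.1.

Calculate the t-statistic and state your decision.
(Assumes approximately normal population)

Answer: t = 2.2363, reject H₀

Derivation:
df = n - 1 = 20
SE = s/√n = 10/√21 = 2.1822
t = (x̄ - μ₀)/SE = (71.88 - 67)/2.1822 = 2.2363
Critical value: t_{0.05,20} = ±1.725
p-value ≈ 0.0369
Decision: reject H₀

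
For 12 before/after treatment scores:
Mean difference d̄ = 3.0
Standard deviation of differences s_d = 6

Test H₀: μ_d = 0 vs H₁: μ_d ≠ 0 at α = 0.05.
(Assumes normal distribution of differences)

df = n - 1 = 11
SE = s_d/√n = 6/√12 = 1.7321
t = d̄/SE = 3.0/1.7321 = 1.7320
Critical value: t_{0.025,11} = ±2.201
p-value ≈ 0.1112
Decision: fail to reject H₀

Answer: t = 1.7320, fail to reject H₀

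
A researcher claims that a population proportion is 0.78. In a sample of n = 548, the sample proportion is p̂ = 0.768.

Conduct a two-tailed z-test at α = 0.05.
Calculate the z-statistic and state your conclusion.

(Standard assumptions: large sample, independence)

Answer: z = -0.6781, fail to reject H₀

Derivation:
H₀: p = 0.78, H₁: p ≠ 0.78
Standard error: SE = √(p₀(1-p₀)/n) = √(0.78×0.22/548) = 0.017696
z-statistic: z = (p̂ - p₀)/SE = (0.768 - 0.78)/0.017696 = -0.6781
Critical value: z_0.025 = ±1.960
p-value = 0.4977
Decision: fail to reject H₀ at α = 0.05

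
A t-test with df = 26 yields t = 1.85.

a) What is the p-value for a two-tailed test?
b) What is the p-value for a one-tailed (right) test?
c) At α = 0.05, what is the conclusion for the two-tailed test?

Answer: a) 0.0757, b) 0.0379, c) fail to reject H₀

Derivation:
Using t-distribution with df = 26:
a) Two-tailed: p = 2×P(T > 1.85) = 0.0757
b) One-tailed: p = P(T > 1.85) = 0.0379
c) 0.0757 ≥ 0.05, fail to reject H₀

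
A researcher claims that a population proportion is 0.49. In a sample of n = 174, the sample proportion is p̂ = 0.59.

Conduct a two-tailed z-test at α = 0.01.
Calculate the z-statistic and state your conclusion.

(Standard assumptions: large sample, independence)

H₀: p = 0.49, H₁: p ≠ 0.49
Standard error: SE = √(p₀(1-p₀)/n) = √(0.49×0.51/174) = 0.037897
z-statistic: z = (p̂ - p₀)/SE = (0.59 - 0.49)/0.037897 = 2.6387
Critical value: z_0.005 = ±2.576
p-value = 0.0083
Decision: reject H₀ at α = 0.01

Answer: z = 2.6387, reject H₀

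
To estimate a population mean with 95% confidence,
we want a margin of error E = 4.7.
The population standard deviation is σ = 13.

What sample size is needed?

z_0.025 = 1.960
n = (z×σ/E)² = (1.960×13/4.7)²
n = 29.3902
Round up: n = 30

Answer: n = 30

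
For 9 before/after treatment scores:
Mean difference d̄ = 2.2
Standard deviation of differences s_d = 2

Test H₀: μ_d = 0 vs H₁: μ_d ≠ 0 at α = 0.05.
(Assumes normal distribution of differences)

Answer: t = 3.2998, reject H₀

Derivation:
df = n - 1 = 8
SE = s_d/√n = 2/√9 = 0.6667
t = d̄/SE = 2.2/0.6667 = 3.2998
Critical value: t_{0.025,8} = ±2.306
p-value ≈ 0.0109
Decision: reject H₀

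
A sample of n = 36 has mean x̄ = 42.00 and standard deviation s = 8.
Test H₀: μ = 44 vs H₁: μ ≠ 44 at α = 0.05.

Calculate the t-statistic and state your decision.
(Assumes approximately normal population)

df = n - 1 = 35
SE = s/√n = 8/√36 = 1.3333
t = (x̄ - μ₀)/SE = (42.00 - 44)/1.3333 = -1.5000
Critical value: t_{0.025,35} = ±2.030
p-value ≈ 0.1426
Decision: fail to reject H₀

Answer: t = -1.5000, fail to reject H₀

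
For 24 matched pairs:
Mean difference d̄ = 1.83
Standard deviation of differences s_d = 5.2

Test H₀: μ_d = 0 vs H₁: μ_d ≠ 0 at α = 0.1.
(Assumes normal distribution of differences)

df = n - 1 = 23
SE = s_d/√n = 5.2/√24 = 1.0614
t = d̄/SE = 1.83/1.0614 = 1.7241
Critical value: t_{0.05,23} = ±1.714
p-value ≈ 0.0981
Decision: reject H₀

Answer: t = 1.7241, reject H₀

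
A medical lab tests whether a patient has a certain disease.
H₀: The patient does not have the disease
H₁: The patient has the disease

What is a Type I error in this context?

Answer: Diagnosing a healthy patient as having the disease (false positive)

Derivation:
Type I error (α): Rejecting H₀ when H₀ is true
Type II error (β): Failing to reject H₀ when H₁ is true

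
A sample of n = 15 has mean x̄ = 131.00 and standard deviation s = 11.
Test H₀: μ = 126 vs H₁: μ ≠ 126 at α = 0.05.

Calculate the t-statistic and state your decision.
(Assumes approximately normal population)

Answer: t = 1.7604, fail to reject H₀

Derivation:
df = n - 1 = 14
SE = s/√n = 11/√15 = 2.8402
t = (x̄ - μ₀)/SE = (131.00 - 126)/2.8402 = 1.7604
Critical value: t_{0.025,14} = ±2.145
p-value ≈ 0.1002
Decision: fail to reject H₀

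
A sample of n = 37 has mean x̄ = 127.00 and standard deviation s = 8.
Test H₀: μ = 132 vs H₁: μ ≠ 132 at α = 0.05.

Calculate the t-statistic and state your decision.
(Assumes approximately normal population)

df = n - 1 = 36
SE = s/√n = 8/√37 = 1.3152
t = (x̄ - μ₀)/SE = (127.00 - 132)/1.3152 = -3.8017
Critical value: t_{0.025,36} = ±2.028
p-value ≈ 0.0005
Decision: reject H₀

Answer: t = -3.8017, reject H₀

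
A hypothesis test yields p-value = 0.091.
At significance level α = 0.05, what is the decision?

Compare p-value to α:
0.091 ≥ 0.05
Decision: fail to reject H₀

Answer: fail to reject H₀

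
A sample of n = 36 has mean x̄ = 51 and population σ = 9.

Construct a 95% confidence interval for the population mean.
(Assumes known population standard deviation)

Answer: (48.0600, 53.9400)

Derivation:
Confidence level: 95%, α = 0.05
z_0.025 = 1.960
SE = σ/√n = 9/√36 = 1.5000
Margin of error = 1.960 × 1.5000 = 2.9400
CI: x̄ ± margin = 51 ± 2.9400
CI: (48.0600, 53.9400)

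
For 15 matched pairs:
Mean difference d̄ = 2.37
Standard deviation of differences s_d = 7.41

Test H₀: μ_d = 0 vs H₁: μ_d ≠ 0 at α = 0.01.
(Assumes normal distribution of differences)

Answer: t = 1.2387, fail to reject H₀

Derivation:
df = n - 1 = 14
SE = s_d/√n = 7.41/√15 = 1.9133
t = d̄/SE = 2.37/1.9133 = 1.2387
Critical value: t_{0.005,14} = ±2.977
p-value ≈ 0.2358
Decision: fail to reject H₀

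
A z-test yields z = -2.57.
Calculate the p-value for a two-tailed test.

Answer: p-value ≈ 0.0102

Derivation:
For z = -2.57:
p = 2×P(Z > |-2.57|) = 2×(1 - Φ(2.57)) = 0.0102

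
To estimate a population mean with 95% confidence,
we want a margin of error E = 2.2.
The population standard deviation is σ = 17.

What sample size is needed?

Answer: n = 230

Derivation:
z_0.025 = 1.960
n = (z×σ/E)² = (1.960×17/2.2)²
n = 229.3848
Round up: n = 230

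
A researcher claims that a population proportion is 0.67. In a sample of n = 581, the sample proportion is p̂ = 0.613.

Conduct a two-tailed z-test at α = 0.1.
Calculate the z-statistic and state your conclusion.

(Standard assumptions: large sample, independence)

Answer: z = -2.9219, reject H₀

Derivation:
H₀: p = 0.67, H₁: p ≠ 0.67
Standard error: SE = √(p₀(1-p₀)/n) = √(0.67×0.33/581) = 0.019508
z-statistic: z = (p̂ - p₀)/SE = (0.613 - 0.67)/0.019508 = -2.9219
Critical value: z_0.05 = ±1.645
p-value = 0.0035
Decision: reject H₀ at α = 0.1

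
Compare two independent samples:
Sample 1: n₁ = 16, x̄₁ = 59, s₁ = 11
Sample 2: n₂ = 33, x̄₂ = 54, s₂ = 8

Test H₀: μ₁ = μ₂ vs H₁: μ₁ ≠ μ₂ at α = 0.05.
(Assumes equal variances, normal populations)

Answer: t = 1.8104, fail to reject H₀

Derivation:
Pooled variance: s²_p = [15×11² + 32×8²]/(47) = 82.1915
s_p = 9.0660
SE = s_p×√(1/n₁ + 1/n₂) = 9.0660×√(1/16 + 1/33) = 2.7618
t = (x̄₁ - x̄₂)/SE = (59 - 54)/2.7618 = 1.8104
df = 47, t-critical = ±2.012
Decision: fail to reject H₀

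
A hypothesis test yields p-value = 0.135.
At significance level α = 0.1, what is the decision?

Compare p-value to α:
0.135 ≥ 0.1
Decision: fail to reject H₀

Answer: fail to reject H₀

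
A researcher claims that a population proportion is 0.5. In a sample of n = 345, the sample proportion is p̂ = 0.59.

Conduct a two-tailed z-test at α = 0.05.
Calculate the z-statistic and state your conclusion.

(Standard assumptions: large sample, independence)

H₀: p = 0.5, H₁: p ≠ 0.5
Standard error: SE = √(p₀(1-p₀)/n) = √(0.5×0.5/345) = 0.026919
z-statistic: z = (p̂ - p₀)/SE = (0.59 - 0.5)/0.026919 = 3.3434
Critical value: z_0.025 = ±1.960
p-value = 0.0008
Decision: reject H₀ at α = 0.05

Answer: z = 3.3434, reject H₀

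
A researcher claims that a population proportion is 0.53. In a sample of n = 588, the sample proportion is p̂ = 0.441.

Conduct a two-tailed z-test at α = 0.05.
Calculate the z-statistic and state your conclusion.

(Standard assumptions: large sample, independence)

Answer: z = -4.3240, reject H₀

Derivation:
H₀: p = 0.53, H₁: p ≠ 0.53
Standard error: SE = √(p₀(1-p₀)/n) = √(0.53×0.47/588) = 0.020583
z-statistic: z = (p̂ - p₀)/SE = (0.441 - 0.53)/0.020583 = -4.3240
Critical value: z_0.025 = ±1.960
p-value < 0.0001
Decision: reject H₀ at α = 0.05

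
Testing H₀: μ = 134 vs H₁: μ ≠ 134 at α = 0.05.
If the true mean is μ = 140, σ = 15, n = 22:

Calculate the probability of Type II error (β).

SE = σ/√n = 15/√22 = 3.1980
Critical values: μ₀ ± z_0.025×SE = 134 ± 1.960×3.1980
Acceptance region: (127.7319, 140.2681)
Under H₁ (μ = 140): z_high = (140.2681 - 140)/3.1980 = 0.0838, z_low = (127.7319 - 140)/3.1980 = -3.8362
β = P(not reject | H₁) = Φ(0.0838) - Φ(-3.8362) ≈ 0.5333

Answer: β ≈ 0.5333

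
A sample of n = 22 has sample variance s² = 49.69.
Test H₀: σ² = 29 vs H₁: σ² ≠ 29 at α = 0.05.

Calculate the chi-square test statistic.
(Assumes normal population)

Answer: χ² = 35.9824, reject H₀

Derivation:
df = n - 1 = 21
χ² = (n-1)s²/σ₀² = 21×49.69/29 = 35.9824
Critical values: χ²_{0.975,21} = 10.283, χ²_{0.025,21} = 35.479
Rejection region: χ² < 10.283 or χ² > 35.479
Decision: reject H₀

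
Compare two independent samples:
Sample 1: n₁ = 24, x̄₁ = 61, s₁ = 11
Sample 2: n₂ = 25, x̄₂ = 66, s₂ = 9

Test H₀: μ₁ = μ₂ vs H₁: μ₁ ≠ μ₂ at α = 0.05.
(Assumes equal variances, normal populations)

Answer: t = -1.7447, fail to reject H₀

Derivation:
Pooled variance: s²_p = [23×11² + 24×9²]/(47) = 100.5745
s_p = 10.0287
SE = s_p×√(1/n₁ + 1/n₂) = 10.0287×√(1/24 + 1/25) = 2.8659
t = (x̄₁ - x̄₂)/SE = (61 - 66)/2.8659 = -1.7447
df = 47, t-critical = ±2.012
Decision: fail to reject H₀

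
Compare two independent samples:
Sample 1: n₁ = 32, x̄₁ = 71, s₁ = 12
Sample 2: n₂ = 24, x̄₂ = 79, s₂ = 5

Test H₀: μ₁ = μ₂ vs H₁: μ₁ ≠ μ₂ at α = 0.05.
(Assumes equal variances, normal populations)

Pooled variance: s²_p = [31×12² + 23×5²]/(54) = 93.3148
s_p = 9.6600
SE = s_p×√(1/n₁ + 1/n₂) = 9.6600×√(1/32 + 1/24) = 2.6085
t = (x̄₁ - x̄₂)/SE = (71 - 79)/2.6085 = -3.0669
df = 54, t-critical = ±2.005
Decision: reject H₀

Answer: t = -3.0669, reject H₀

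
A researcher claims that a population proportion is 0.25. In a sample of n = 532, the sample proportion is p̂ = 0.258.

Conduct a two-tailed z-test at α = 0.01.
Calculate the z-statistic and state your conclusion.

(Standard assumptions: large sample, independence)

Answer: z = 0.4261, fail to reject H₀

Derivation:
H₀: p = 0.25, H₁: p ≠ 0.25
Standard error: SE = √(p₀(1-p₀)/n) = √(0.25×0.75/532) = 0.018773
z-statistic: z = (p̂ - p₀)/SE = (0.258 - 0.25)/0.018773 = 0.4261
Critical value: z_0.005 = ±2.576
p-value = 0.6700
Decision: fail to reject H₀ at α = 0.01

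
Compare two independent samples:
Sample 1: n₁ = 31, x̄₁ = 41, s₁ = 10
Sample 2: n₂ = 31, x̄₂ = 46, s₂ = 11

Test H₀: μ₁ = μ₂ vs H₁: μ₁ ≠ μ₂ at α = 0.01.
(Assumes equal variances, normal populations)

Pooled variance: s²_p = [30×10² + 30×11²]/(60) = 110.5000
s_p = 10.5119
SE = s_p×√(1/n₁ + 1/n₂) = 10.5119×√(1/31 + 1/31) = 2.6700
t = (x̄₁ - x̄₂)/SE = (41 - 46)/2.6700 = -1.8727
df = 60, t-critical = ±2.660
Decision: fail to reject H₀

Answer: t = -1.8727, fail to reject H₀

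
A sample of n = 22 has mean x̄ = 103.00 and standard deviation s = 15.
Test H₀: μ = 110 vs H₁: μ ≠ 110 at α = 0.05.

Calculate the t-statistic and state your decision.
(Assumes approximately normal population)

Answer: t = -2.1889, reject H₀

Derivation:
df = n - 1 = 21
SE = s/√n = 15/√22 = 3.1980
t = (x̄ - μ₀)/SE = (103.00 - 110)/3.1980 = -2.1889
Critical value: t_{0.025,21} = ±2.080
p-value ≈ 0.0400
Decision: reject H₀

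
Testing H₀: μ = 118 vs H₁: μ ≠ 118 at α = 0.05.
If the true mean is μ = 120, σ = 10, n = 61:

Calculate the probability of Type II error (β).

SE = σ/√n = 10/√61 = 1.2804
Critical values: μ₀ ± z_0.025×SE = 118 ± 1.960×1.2804
Acceptance region: (115.4904, 120.5096)
Under H₁ (μ = 120): z_high = (120.5096 - 120)/1.2804 = 0.3980, z_low = (115.4904 - 120)/1.2804 = -3.5220
β = P(not reject | H₁) = Φ(0.3980) - Φ(-3.5220) ≈ 0.6545

Answer: β ≈ 0.6545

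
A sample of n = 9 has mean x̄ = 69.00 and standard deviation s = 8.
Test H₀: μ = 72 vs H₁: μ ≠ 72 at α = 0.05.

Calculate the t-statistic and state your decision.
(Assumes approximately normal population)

Answer: t = -1.1250, fail to reject H₀

Derivation:
df = n - 1 = 8
SE = s/√n = 8/√9 = 2.6667
t = (x̄ - μ₀)/SE = (69.00 - 72)/2.6667 = -1.1250
Critical value: t_{0.025,8} = ±2.306
p-value ≈ 0.2932
Decision: fail to reject H₀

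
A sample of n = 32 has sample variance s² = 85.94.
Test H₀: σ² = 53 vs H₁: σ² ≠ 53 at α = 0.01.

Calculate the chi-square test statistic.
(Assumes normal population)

Answer: χ² = 50.2668, fail to reject H₀

Derivation:
df = n - 1 = 31
χ² = (n-1)s²/σ₀² = 31×85.94/53 = 50.2668
Critical values: χ²_{0.995,31} = 14.458, χ²_{0.005,31} = 55.003
Rejection region: χ² < 14.458 or χ² > 55.003
Decision: fail to reject H₀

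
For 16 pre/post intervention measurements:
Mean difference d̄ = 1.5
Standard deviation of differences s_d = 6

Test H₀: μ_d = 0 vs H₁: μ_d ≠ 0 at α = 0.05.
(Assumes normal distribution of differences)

df = n - 1 = 15
SE = s_d/√n = 6/√16 = 1.5000
t = d̄/SE = 1.5/1.5000 = 1.0000
Critical value: t_{0.025,15} = ±2.131
p-value ≈ 0.3332
Decision: fail to reject H₀

Answer: t = 1.0000, fail to reject H₀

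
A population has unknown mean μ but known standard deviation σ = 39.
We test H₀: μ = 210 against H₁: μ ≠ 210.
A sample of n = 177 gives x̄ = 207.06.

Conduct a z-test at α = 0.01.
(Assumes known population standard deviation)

Standard error: SE = σ/√n = 39/√177 = 2.9314
z-statistic: z = (x̄ - μ₀)/SE = (207.06 - 210)/2.9314 = -1.0029
Critical value: ±2.576
p-value = 0.3159
Decision: fail to reject H₀

Answer: z = -1.0029, fail to reject H₀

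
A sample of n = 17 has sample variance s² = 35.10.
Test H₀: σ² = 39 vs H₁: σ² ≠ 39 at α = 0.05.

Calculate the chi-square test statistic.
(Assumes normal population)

Answer: χ² = 14.4000, fail to reject H₀

Derivation:
df = n - 1 = 16
χ² = (n-1)s²/σ₀² = 16×35.10/39 = 14.4000
Critical values: χ²_{0.975,16} = 6.908, χ²_{0.025,16} = 28.845
Rejection region: χ² < 6.908 or χ² > 28.845
Decision: fail to reject H₀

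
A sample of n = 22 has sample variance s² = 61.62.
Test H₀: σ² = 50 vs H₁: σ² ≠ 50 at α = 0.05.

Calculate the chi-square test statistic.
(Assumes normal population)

df = n - 1 = 21
χ² = (n-1)s²/σ₀² = 21×61.62/50 = 25.8804
Critical values: χ²_{0.975,21} = 10.283, χ²_{0.025,21} = 35.479
Rejection region: χ² < 10.283 or χ² > 35.479
Decision: fail to reject H₀

Answer: χ² = 25.8804, fail to reject H₀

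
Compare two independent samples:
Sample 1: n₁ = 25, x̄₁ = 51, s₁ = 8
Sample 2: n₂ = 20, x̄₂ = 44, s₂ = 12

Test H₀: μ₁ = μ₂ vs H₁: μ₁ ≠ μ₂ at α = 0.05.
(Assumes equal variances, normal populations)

Pooled variance: s²_p = [24×8² + 19×12²]/(43) = 99.3488
s_p = 9.9674
SE = s_p×√(1/n₁ + 1/n₂) = 9.9674×√(1/25 + 1/20) = 2.9902
t = (x̄₁ - x̄₂)/SE = (51 - 44)/2.9902 = 2.3410
df = 43, t-critical = ±2.017
Decision: reject H₀

Answer: t = 2.3410, reject H₀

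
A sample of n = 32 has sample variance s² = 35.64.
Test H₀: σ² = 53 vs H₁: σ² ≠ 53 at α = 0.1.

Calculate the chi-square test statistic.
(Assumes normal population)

df = n - 1 = 31
χ² = (n-1)s²/σ₀² = 31×35.64/53 = 20.8460
Critical values: χ²_{0.95,31} = 19.281, χ²_{0.05,31} = 44.985
Rejection region: χ² < 19.281 or χ² > 44.985
Decision: fail to reject H₀

Answer: χ² = 20.8460, fail to reject H₀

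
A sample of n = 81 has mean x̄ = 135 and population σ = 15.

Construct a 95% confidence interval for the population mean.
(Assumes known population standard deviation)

Answer: (131.7333, 138.2667)

Derivation:
Confidence level: 95%, α = 0.05
z_0.025 = 1.960
SE = σ/√n = 15/√81 = 1.6667
Margin of error = 1.960 × 1.6667 = 3.2667
CI: x̄ ± margin = 135 ± 3.2667
CI: (131.7333, 138.2667)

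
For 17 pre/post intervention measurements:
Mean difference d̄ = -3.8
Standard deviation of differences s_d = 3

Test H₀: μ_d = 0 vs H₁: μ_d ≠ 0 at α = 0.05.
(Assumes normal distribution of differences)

df = n - 1 = 16
SE = s_d/√n = 3/√17 = 0.7276
t = d̄/SE = -3.8/0.7276 = -5.2226
Critical value: t_{0.025,16} = ±2.120
p-value ≈ 0.0001
Decision: reject H₀

Answer: t = -5.2226, reject H₀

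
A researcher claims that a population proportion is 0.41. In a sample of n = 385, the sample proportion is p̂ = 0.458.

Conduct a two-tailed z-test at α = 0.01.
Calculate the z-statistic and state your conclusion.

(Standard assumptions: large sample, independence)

Answer: z = 1.9149, fail to reject H₀

Derivation:
H₀: p = 0.41, H₁: p ≠ 0.41
Standard error: SE = √(p₀(1-p₀)/n) = √(0.41×0.59/385) = 0.025066
z-statistic: z = (p̂ - p₀)/SE = (0.458 - 0.41)/0.025066 = 1.9149
Critical value: z_0.005 = ±2.576
p-value = 0.0555
Decision: fail to reject H₀ at α = 0.01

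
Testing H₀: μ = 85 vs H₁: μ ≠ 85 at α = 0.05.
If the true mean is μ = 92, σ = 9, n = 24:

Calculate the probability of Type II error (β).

SE = σ/√n = 9/√24 = 1.8371
Critical values: μ₀ ± z_0.025×SE = 85 ± 1.960×1.8371
Acceptance region: (81.3993, 88.6007)
Under H₁ (μ = 92): z_high = (88.6007 - 92)/1.8371 = -1.8504, z_low = (81.3993 - 92)/1.8371 = -5.7703
β = P(not reject | H₁) = Φ(-1.8504) - Φ(-5.7703) ≈ 0.0321

Answer: β ≈ 0.0321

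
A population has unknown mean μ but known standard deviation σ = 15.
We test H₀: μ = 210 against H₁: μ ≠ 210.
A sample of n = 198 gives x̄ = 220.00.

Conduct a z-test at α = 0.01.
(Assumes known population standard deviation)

Standard error: SE = σ/√n = 15/√198 = 1.0660
z-statistic: z = (x̄ - μ₀)/SE = (220.00 - 210)/1.0660 = 9.3809
Critical value: ±2.576
p-value < 0.0001
Decision: reject H₀

Answer: z = 9.3809, reject H₀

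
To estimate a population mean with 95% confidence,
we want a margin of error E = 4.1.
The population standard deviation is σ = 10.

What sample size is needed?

z_0.025 = 1.960
n = (z×σ/E)² = (1.960×10/4.1)²
n = 22.8531
Round up: n = 23

Answer: n = 23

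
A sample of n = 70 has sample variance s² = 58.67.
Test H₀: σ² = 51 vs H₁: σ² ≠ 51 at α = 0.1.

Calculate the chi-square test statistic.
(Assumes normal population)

Answer: χ² = 79.3771, fail to reject H₀

Derivation:
df = n - 1 = 69
χ² = (n-1)s²/σ₀² = 69×58.67/51 = 79.3771
Critical values: χ²_{0.95,69} = 50.879, χ²_{0.05,69} = 89.391
Rejection region: χ² < 50.879 or χ² > 89.391
Decision: fail to reject H₀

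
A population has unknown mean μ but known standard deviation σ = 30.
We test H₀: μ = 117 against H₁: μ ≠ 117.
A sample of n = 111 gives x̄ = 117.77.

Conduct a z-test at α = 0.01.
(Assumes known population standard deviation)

Answer: z = 0.2704, fail to reject H₀

Derivation:
Standard error: SE = σ/√n = 30/√111 = 2.8475
z-statistic: z = (x̄ - μ₀)/SE = (117.77 - 117)/2.8475 = 0.2704
Critical value: ±2.576
p-value = 0.7869
Decision: fail to reject H₀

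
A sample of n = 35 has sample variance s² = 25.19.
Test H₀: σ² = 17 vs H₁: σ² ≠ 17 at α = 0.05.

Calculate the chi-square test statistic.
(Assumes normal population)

df = n - 1 = 34
χ² = (n-1)s²/σ₀² = 34×25.19/17 = 50.3800
Critical values: χ²_{0.975,34} = 19.806, χ²_{0.025,34} = 51.966
Rejection region: χ² < 19.806 or χ² > 51.966
Decision: fail to reject H₀

Answer: χ² = 50.3800, fail to reject H₀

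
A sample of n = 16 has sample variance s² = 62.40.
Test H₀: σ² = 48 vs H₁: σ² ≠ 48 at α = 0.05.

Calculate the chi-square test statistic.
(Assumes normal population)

df = n - 1 = 15
χ² = (n-1)s²/σ₀² = 15×62.40/48 = 19.5000
Critical values: χ²_{0.975,15} = 6.262, χ²_{0.025,15} = 27.488
Rejection region: χ² < 6.262 or χ² > 27.488
Decision: fail to reject H₀

Answer: χ² = 19.5000, fail to reject H₀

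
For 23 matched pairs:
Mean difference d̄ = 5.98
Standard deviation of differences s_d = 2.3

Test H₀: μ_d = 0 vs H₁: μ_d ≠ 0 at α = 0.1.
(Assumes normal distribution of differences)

df = n - 1 = 22
SE = s_d/√n = 2.3/√23 = 0.4796
t = d̄/SE = 5.98/0.4796 = 12.4687
Critical value: t_{0.05,22} = ±1.717
p-value < 0.0001
Decision: reject H₀

Answer: t = 12.4687, reject H₀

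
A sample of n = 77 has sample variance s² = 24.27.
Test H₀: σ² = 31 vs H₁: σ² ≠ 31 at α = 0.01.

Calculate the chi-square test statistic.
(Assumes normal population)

Answer: χ² = 59.5006, fail to reject H₀

Derivation:
df = n - 1 = 76
χ² = (n-1)s²/σ₀² = 76×24.27/31 = 59.5006
Critical values: χ²_{0.995,76} = 47.997, χ²_{0.005,76} = 111.495
Rejection region: χ² < 47.997 or χ² > 111.495
Decision: fail to reject H₀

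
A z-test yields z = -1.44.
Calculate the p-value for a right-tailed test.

For z = -1.44:
p = P(Z > -1.44) = 1 - Φ(-1.44) = 0.9251

Answer: p-value ≈ 0.9251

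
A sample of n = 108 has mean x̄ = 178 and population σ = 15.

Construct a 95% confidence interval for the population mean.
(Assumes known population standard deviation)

Answer: (175.1709, 180.8291)

Derivation:
Confidence level: 95%, α = 0.05
z_0.025 = 1.960
SE = σ/√n = 15/√108 = 1.4434
Margin of error = 1.960 × 1.4434 = 2.8291
CI: x̄ ± margin = 178 ± 2.8291
CI: (175.1709, 180.8291)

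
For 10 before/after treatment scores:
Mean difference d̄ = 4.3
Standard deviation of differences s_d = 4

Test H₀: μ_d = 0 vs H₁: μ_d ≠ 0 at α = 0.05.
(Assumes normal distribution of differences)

Answer: t = 3.3995, reject H₀

Derivation:
df = n - 1 = 9
SE = s_d/√n = 4/√10 = 1.2649
t = d̄/SE = 4.3/1.2649 = 3.3995
Critical value: t_{0.025,9} = ±2.262
p-value ≈ 0.0079
Decision: reject H₀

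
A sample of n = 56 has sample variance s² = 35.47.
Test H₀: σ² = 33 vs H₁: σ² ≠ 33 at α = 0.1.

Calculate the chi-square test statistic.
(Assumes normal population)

df = n - 1 = 55
χ² = (n-1)s²/σ₀² = 55×35.47/33 = 59.1167
Critical values: χ²_{0.95,55} = 38.958, χ²_{0.05,55} = 73.311
Rejection region: χ² < 38.958 or χ² > 73.311
Decision: fail to reject H₀

Answer: χ² = 59.1167, fail to reject H₀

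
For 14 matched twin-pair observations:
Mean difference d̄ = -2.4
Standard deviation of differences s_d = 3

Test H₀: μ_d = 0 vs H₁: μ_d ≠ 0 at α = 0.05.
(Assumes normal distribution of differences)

df = n - 1 = 13
SE = s_d/√n = 3/√14 = 0.8018
t = d̄/SE = -2.4/0.8018 = -2.9933
Critical value: t_{0.025,13} = ±2.160
p-value ≈ 0.0104
Decision: reject H₀

Answer: t = -2.9933, reject H₀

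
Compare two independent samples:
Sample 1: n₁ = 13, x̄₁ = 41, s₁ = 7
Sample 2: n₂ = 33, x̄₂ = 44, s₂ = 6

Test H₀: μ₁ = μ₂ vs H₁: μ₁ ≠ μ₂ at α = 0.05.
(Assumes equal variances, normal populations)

Pooled variance: s²_p = [12×7² + 32×6²]/(44) = 39.5455
s_p = 6.2885
SE = s_p×√(1/n₁ + 1/n₂) = 6.2885×√(1/13 + 1/33) = 2.0592
t = (x̄₁ - x̄₂)/SE = (41 - 44)/2.0592 = -1.4569
df = 44, t-critical = ±2.015
Decision: fail to reject H₀

Answer: t = -1.4569, fail to reject H₀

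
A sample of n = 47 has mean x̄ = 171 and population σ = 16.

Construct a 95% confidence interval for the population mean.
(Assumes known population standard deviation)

Answer: (166.4258, 175.5742)

Derivation:
Confidence level: 95%, α = 0.05
z_0.025 = 1.960
SE = σ/√n = 16/√47 = 2.3338
Margin of error = 1.960 × 2.3338 = 4.5742
CI: x̄ ± margin = 171 ± 4.5742
CI: (166.4258, 175.5742)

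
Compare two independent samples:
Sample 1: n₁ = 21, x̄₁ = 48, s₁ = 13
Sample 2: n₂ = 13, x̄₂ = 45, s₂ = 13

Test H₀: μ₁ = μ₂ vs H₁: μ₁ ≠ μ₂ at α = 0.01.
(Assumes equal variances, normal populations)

Answer: t = 0.6539, fail to reject H₀

Derivation:
Pooled variance: s²_p = [20×13² + 12×13²]/(32) = 169.0000
s_p = 13.0000
SE = s_p×√(1/n₁ + 1/n₂) = 13.0000×√(1/21 + 1/13) = 4.5878
t = (x̄₁ - x̄₂)/SE = (48 - 45)/4.5878 = 0.6539
df = 32, t-critical = ±2.738
Decision: fail to reject H₀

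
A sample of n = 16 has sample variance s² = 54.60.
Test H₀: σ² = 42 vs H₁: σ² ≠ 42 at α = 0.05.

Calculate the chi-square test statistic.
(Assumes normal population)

df = n - 1 = 15
χ² = (n-1)s²/σ₀² = 15×54.60/42 = 19.5000
Critical values: χ²_{0.975,15} = 6.262, χ²_{0.025,15} = 27.488
Rejection region: χ² < 6.262 or χ² > 27.488
Decision: fail to reject H₀

Answer: χ² = 19.5000, fail to reject H₀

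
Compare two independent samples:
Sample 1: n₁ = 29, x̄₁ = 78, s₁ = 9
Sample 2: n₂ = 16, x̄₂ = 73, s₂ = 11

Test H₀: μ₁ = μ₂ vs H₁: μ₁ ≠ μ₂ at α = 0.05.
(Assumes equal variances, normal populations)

Pooled variance: s²_p = [28×9² + 15×11²]/(43) = 94.9535
s_p = 9.7444
SE = s_p×√(1/n₁ + 1/n₂) = 9.7444×√(1/29 + 1/16) = 3.0346
t = (x̄₁ - x̄₂)/SE = (78 - 73)/3.0346 = 1.6477
df = 43, t-critical = ±2.017
Decision: fail to reject H₀

Answer: t = 1.6477, fail to reject H₀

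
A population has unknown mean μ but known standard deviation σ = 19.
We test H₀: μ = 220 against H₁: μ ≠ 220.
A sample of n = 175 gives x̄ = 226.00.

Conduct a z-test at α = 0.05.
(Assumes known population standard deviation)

Answer: z = 4.1774, reject H₀

Derivation:
Standard error: SE = σ/√n = 19/√175 = 1.4363
z-statistic: z = (x̄ - μ₀)/SE = (226.00 - 220)/1.4363 = 4.1774
Critical value: ±1.960
p-value < 0.0001
Decision: reject H₀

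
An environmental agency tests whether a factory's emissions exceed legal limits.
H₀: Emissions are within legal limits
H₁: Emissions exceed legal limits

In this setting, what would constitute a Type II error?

Type I error (α): Rejecting H₀ when H₀ is true
Type II error (β): Failing to reject H₀ when H₁ is true

Answer: Failing to cite a factory whose emissions actually exceed the limit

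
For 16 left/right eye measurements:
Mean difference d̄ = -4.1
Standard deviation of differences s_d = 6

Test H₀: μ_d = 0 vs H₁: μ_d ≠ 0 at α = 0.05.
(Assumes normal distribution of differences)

df = n - 1 = 15
SE = s_d/√n = 6/√16 = 1.5000
t = d̄/SE = -4.1/1.5000 = -2.7333
Critical value: t_{0.025,15} = ±2.131
p-value ≈ 0.0154
Decision: reject H₀

Answer: t = -2.7333, reject H₀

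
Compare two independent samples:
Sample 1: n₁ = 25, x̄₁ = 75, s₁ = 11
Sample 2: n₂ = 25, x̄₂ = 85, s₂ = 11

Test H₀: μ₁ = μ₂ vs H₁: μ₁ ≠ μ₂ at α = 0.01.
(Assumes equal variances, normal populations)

Answer: t = -3.2141, reject H₀

Derivation:
Pooled variance: s²_p = [24×11² + 24×11²]/(48) = 121.0000
s_p = 11.0000
SE = s_p×√(1/n₁ + 1/n₂) = 11.0000×√(1/25 + 1/25) = 3.1113
t = (x̄₁ - x̄₂)/SE = (75 - 85)/3.1113 = -3.2141
df = 48, t-critical = ±2.682
Decision: reject H₀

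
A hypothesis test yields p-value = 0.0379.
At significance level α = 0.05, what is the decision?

Answer: reject H₀

Derivation:
Compare p-value to α:
0.0379 < 0.05
Decision: reject H₀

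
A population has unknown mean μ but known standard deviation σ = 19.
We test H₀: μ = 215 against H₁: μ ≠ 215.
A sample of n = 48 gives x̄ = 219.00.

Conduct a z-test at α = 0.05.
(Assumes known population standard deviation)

Standard error: SE = σ/√n = 19/√48 = 2.7424
z-statistic: z = (x̄ - μ₀)/SE = (219.00 - 215)/2.7424 = 1.4586
Critical value: ±1.960
p-value = 0.1447
Decision: fail to reject H₀

Answer: z = 1.4586, fail to reject H₀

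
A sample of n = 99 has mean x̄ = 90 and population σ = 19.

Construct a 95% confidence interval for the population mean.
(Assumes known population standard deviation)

Answer: (86.2572, 93.7428)

Derivation:
Confidence level: 95%, α = 0.05
z_0.025 = 1.960
SE = σ/√n = 19/√99 = 1.9096
Margin of error = 1.960 × 1.9096 = 3.7428
CI: x̄ ± margin = 90 ± 3.7428
CI: (86.2572, 93.7428)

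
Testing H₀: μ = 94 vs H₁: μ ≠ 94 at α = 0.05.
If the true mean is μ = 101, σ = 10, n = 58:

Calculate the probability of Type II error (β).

Answer: β ≈ 0.0004

Derivation:
SE = σ/√n = 10/√58 = 1.3131
Critical values: μ₀ ± z_0.025×SE = 94 ± 1.960×1.3131
Acceptance region: (91.4263, 96.5737)
Under H₁ (μ = 101): z_high = (96.5737 - 101)/1.3131 = -3.3709, z_low = (91.4263 - 101)/1.3131 = -7.2909
β = P(not reject | H₁) = Φ(-3.3709) - Φ(-7.2909) ≈ 0.0004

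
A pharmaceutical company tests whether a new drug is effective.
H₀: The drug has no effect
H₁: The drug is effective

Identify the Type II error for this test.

Answer: Failing to detect the drug's effect when it actually works

Derivation:
A Type I error (probability α) occurs when we reject a true H₀.
A Type II error (probability β) occurs when we fail to reject a false H₀.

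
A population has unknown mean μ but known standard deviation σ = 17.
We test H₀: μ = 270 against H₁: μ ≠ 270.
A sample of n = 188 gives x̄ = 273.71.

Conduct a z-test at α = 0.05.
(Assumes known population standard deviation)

Standard error: SE = σ/√n = 17/√188 = 1.2399
z-statistic: z = (x̄ - μ₀)/SE = (273.71 - 270)/1.2399 = 2.9922
Critical value: ±1.960
p-value = 0.0028
Decision: reject H₀

Answer: z = 2.9922, reject H₀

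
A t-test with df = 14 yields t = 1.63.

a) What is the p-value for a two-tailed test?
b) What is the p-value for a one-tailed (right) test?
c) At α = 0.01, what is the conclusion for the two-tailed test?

Using t-distribution with df = 14:
a) Two-tailed: p = 2×P(T > 1.63) = 0.1254
b) One-tailed: p = P(T > 1.63) = 0.0627
c) 0.1254 ≥ 0.01, fail to reject H₀

Answer: a) 0.1254, b) 0.0627, c) fail to reject H₀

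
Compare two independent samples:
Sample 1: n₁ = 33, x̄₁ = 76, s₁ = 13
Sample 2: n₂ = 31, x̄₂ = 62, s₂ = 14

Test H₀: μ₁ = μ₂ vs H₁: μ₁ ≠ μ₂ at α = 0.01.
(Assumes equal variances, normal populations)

Pooled variance: s²_p = [32×13² + 30×14²]/(62) = 182.0645
s_p = 13.4931
SE = s_p×√(1/n₁ + 1/n₂) = 13.4931×√(1/33 + 1/31) = 3.3749
t = (x̄₁ - x̄₂)/SE = (76 - 62)/3.3749 = 4.1483
df = 62, t-critical = ±2.657
Decision: reject H₀

Answer: t = 4.1483, reject H₀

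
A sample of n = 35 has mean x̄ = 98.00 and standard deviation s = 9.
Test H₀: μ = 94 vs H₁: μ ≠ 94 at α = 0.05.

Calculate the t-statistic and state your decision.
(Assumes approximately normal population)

df = n - 1 = 34
SE = s/√n = 9/√35 = 1.5213
t = (x̄ - μ₀)/SE = (98.00 - 94)/1.5213 = 2.6293
Critical value: t_{0.025,34} = ±2.032
p-value ≈ 0.0128
Decision: reject H₀

Answer: t = 2.6293, reject H₀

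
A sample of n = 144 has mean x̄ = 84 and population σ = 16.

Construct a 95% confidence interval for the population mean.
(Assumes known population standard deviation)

Answer: (81.3867, 86.6133)

Derivation:
Confidence level: 95%, α = 0.05
z_0.025 = 1.960
SE = σ/√n = 16/√144 = 1.3333
Margin of error = 1.960 × 1.3333 = 2.6133
CI: x̄ ± margin = 84 ± 2.6133
CI: (81.3867, 86.6133)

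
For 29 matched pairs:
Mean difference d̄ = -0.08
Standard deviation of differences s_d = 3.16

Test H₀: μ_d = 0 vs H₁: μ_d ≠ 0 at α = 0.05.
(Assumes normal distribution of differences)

Answer: t = -0.1363, fail to reject H₀

Derivation:
df = n - 1 = 28
SE = s_d/√n = 3.16/√29 = 0.5868
t = d̄/SE = -0.08/0.5868 = -0.1363
Critical value: t_{0.025,28} = ±2.048
p-value ≈ 0.8926
Decision: fail to reject H₀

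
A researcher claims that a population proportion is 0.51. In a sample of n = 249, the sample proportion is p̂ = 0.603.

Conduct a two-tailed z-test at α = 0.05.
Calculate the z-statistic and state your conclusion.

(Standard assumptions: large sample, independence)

Answer: z = 2.9356, reject H₀

Derivation:
H₀: p = 0.51, H₁: p ≠ 0.51
Standard error: SE = √(p₀(1-p₀)/n) = √(0.51×0.49/249) = 0.031680
z-statistic: z = (p̂ - p₀)/SE = (0.603 - 0.51)/0.031680 = 2.9356
Critical value: z_0.025 = ±1.960
p-value = 0.0033
Decision: reject H₀ at α = 0.05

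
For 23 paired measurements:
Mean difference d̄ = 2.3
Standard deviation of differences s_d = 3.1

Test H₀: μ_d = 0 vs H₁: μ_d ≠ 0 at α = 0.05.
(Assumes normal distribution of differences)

Answer: t = 3.5582, reject H₀

Derivation:
df = n - 1 = 22
SE = s_d/√n = 3.1/√23 = 0.6464
t = d̄/SE = 2.3/0.6464 = 3.5582
Critical value: t_{0.025,22} = ±2.074
p-value ≈ 0.0018
Decision: reject H₀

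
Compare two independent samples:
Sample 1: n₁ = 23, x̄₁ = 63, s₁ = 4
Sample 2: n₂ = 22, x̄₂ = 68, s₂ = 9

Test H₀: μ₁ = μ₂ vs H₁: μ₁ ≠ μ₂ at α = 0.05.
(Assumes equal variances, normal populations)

Answer: t = -2.4265, reject H₀

Derivation:
Pooled variance: s²_p = [22×4² + 21×9²]/(43) = 47.7442
s_p = 6.9097
SE = s_p×√(1/n₁ + 1/n₂) = 6.9097×√(1/23 + 1/22) = 2.0606
t = (x̄₁ - x̄₂)/SE = (63 - 68)/2.0606 = -2.4265
df = 43, t-critical = ±2.017
Decision: reject H₀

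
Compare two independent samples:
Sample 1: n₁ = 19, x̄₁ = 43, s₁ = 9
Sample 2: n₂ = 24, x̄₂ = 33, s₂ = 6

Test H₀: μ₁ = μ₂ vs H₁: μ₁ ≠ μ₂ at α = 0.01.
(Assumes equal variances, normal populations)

Pooled variance: s²_p = [18×9² + 23×6²]/(41) = 55.7561
s_p = 7.4670
SE = s_p×√(1/n₁ + 1/n₂) = 7.4670×√(1/19 + 1/24) = 2.2930
t = (x̄₁ - x̄₂)/SE = (43 - 33)/2.2930 = 4.3611
df = 41, t-critical = ±2.701
Decision: reject H₀

Answer: t = 4.3611, reject H₀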